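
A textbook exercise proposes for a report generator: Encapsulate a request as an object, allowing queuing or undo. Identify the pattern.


This matches the Command pattern

Command


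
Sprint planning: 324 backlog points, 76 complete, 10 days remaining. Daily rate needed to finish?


Formula: Required rate = Remaining points / Days left
Remaining = 324 - 76 = 248 points
Required rate = 248 / 10 = 24.8 points/day

24.8 points/day


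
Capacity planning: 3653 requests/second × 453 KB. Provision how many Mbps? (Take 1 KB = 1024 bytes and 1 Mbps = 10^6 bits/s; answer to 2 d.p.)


Formula: Mbps = payload_bytes * RPS * 8 / 1e6
Payload per request = 453 KB = 453 * 1024 = 463872 bytes
Total bytes/sec = 463872 * 3653 = 1694524416
Total bits/sec = 1694524416 * 8 = 13556195328
Mbps = 13556195328 / 1e6 = 13556.2

13556.2 Mbps


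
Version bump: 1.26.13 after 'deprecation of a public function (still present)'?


Current: 1.26.13
Change category: 'deprecation of a public function (still present)' → minor bump
SemVer rule: minor bump → increment MINOR, reset PATCH to 0 (MAJOR unchanged)
New: 1.27.0

1.27.0


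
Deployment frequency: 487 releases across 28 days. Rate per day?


Formula: deployments per day = releases / days
= 487 / 28
= 17.393 deploys/day
(equivalently, 121.75 deploys/week)

17.393 deploys/day


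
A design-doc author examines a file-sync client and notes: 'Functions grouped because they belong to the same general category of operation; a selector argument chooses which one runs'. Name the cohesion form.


Reasoning: Grouped by category of activity, not by data or sequence
Type: Logical cohesion

Logical cohesion


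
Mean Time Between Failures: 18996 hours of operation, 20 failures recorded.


Formula: MTBF = Total operating time / Number of failures
MTBF = 18996 / 20
MTBF = 949.8 hours

949.8 hours


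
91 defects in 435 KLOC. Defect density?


Defect density = defects / KLOC
Defect density = 91 / 435
Defect density = 0.209 defects/KLOC

0.209 defects/KLOC


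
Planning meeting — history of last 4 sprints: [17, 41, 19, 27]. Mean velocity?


Formula: Avg velocity = Total points / Number of sprints
Points: [17, 41, 19, 27]
Sum = 17 + 41 + 19 + 27 = 104
Avg velocity = 104 / 4 = 26.0 points/sprint

26.0 points/sprint


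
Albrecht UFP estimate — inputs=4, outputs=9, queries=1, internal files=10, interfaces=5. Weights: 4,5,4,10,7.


UFP = EI*4 + EO*5 + EQ*4 + ILF*10 + EIF*7
UFP = 4*4 + 9*5 + 1*4 + 10*10 + 5*7
UFP = 16 + 45 + 4 + 100 + 35
UFP = 200

200


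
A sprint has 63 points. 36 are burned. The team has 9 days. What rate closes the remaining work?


Formula: Required rate = Remaining points / Days left
Remaining = 63 - 36 = 27 points
Required rate = 27 / 9 = 3.0 points/day

3.0 points/day


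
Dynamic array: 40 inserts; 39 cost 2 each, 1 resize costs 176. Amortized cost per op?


Formula: Amortized cost = Total cost / Operations
Total cost = (39 * 2) + (1 * 176)
Total cost = 78 + 176 = 254
Amortized = 254 / 40 = 6.35

6.35


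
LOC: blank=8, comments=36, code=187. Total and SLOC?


Total LOC = blank + comment + code
Total LOC = 8 + 36 + 187 = 231
SLOC (source only) = code = 187

Total LOC: 231, SLOC: 187


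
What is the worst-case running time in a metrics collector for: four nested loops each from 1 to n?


Reasoning: four levels of nesting
Complexity: O(n^4)

O(n^4)


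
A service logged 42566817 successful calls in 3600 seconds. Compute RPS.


Formula: throughput = requests / seconds
throughput = 42566817 / 3600
throughput = 11824.12 requests/second

11824.12 requests/second


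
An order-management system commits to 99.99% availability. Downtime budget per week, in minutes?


Formula: allowed downtime = period * (100 - SLA) / 100
Period (week) = 10080 minutes
Unavailability fraction = (100 - 99.99) / 100
Allowed downtime = 10080 * (100 - 99.99) / 100
Allowed downtime = 1.008 minutes

1.008 minutes


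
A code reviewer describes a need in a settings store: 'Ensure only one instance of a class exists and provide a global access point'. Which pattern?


This matches the Singleton pattern

Singleton


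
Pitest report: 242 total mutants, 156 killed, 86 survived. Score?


Mutation score = killed / total * 100
Mutation score = 156 / 242 * 100
Mutation score = 64.46%

64.46%


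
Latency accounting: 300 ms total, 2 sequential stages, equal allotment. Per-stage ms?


Formula: per_stage = total_budget / stages
per_stage = 300 / 2
per_stage = 150.0 ms

150.0 ms


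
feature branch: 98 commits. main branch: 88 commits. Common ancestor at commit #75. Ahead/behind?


Common ancestor: commit #75
feature commits after divergence: 98 - 75 = 23
main commits after divergence: 88 - 75 = 13
feature is 23 commits ahead of main
main is 13 commits ahead of feature

feature ahead: 23, main ahead: 13


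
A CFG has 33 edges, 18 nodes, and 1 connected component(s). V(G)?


Formula: V(G) = E - N + 2P
V(G) = 33 - 18 + 2*1
V(G) = 15 + 2
V(G) = 17

17


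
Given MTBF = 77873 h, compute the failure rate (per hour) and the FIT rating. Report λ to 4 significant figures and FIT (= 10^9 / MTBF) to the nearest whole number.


Formula: λ = 1 / MTBF; FIT = λ × 1e9 = 1e9 / MTBF
λ = 1 / 77873 ≈ 1.284e-05 failures/hour
FIT = 1e9 / 77873 ≈ 12841 failures per 1e9 hours (nearest whole number)

λ = 1.284e-05 /h, FIT = 12841


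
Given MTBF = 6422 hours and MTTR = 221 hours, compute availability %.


Availability = MTBF / (MTBF + MTTR)
Availability = 6422 / (6422 + 221)
Availability = 6422 / 6643
Availability = 96.6732%

96.6732%


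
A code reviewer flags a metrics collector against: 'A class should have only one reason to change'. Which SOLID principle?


This describes the Single Responsibility Principle (SRP)

Single Responsibility Principle (SRP)


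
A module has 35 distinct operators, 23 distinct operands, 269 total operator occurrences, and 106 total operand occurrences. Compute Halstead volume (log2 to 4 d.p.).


Formula: V = N * log2(η), where N = N1 + N2 and η = η1 + η2
η = 35 + 23 = 58
N = 269 + 106 = 375
log2(58) ≈ 5.8580
V = 375 * 5.8580 = 2196.75

2196.75


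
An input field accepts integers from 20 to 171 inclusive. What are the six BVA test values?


Range: [20, 171]
Boundaries: just below min, min, min+1, max-1, max, just above max
Values: [19, 20, 21, 170, 171, 172]

[19, 20, 21, 170, 171, 172]


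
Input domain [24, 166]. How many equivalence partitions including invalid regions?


Valid range: [24, 166]
Class 1: x < 24 — invalid
Class 2: 24 ≤ x ≤ 166 — valid
Class 3: x > 166 — invalid
Total equivalence classes: 3

3 equivalence classes


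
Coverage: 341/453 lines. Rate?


Coverage = covered / total * 100
Coverage = 341 / 453 * 100
Coverage = 75.28%

75.28%


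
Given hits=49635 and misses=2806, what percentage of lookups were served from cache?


Formula: hit rate = hits / (hits + misses) * 100
hit rate = 49635 / (49635 + 2806) * 100
hit rate = 49635 / 52441 * 100
hit rate = 94.65%

94.65%


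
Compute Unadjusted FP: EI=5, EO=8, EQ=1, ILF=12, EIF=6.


UFP = EI*4 + EO*5 + EQ*4 + ILF*10 + EIF*7
UFP = 5*4 + 8*5 + 1*4 + 12*10 + 6*7
UFP = 20 + 40 + 4 + 120 + 42
UFP = 226

226


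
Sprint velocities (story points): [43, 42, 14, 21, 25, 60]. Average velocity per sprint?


Formula: Avg velocity = Total points / Number of sprints
Points: [43, 42, 14, 21, 25, 60]
Sum = 43 + 42 + 14 + 21 + 25 + 60 = 205
Avg velocity = 205 / 6 = 34.17 points/sprint

34.17 points/sprint


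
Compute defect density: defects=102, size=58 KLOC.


Defect density = defects / KLOC
Defect density = 102 / 58
Defect density = 1.759 defects/KLOC

1.759 defects/KLOC


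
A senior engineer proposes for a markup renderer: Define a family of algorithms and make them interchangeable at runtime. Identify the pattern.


This matches the Strategy pattern

Strategy


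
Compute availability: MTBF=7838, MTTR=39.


Availability = MTBF / (MTBF + MTTR)
Availability = 7838 / (7838 + 39)
Availability = 7838 / 7877
Availability = 99.5049%

99.5049%


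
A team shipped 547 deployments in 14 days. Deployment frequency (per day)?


Formula: deployments per day = releases / days
= 547 / 14
= 39.071 deploys/day
(equivalently, 273.5 deploys/week)

39.071 deploys/day


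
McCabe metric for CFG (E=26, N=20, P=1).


Formula: V(G) = E - N + 2P
V(G) = 26 - 20 + 2*1
V(G) = 6 + 2
V(G) = 8

8


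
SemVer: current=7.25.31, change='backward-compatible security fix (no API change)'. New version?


Current: 7.25.31
Change category: 'backward-compatible security fix (no API change)' → patch bump
SemVer rule: patch bump → increment PATCH (MAJOR and MINOR unchanged)
New: 7.25.32

7.25.32


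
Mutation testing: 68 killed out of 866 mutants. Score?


Mutation score = killed / total * 100
Mutation score = 68 / 866 * 100
Mutation score = 7.85%

7.85%


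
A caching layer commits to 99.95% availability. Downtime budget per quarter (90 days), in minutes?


Formula: allowed downtime = period * (100 - SLA) / 100
Period (quarter (90 days)) = 129600 minutes
Unavailability fraction = (100 - 99.95) / 100
Allowed downtime = 129600 * (100 - 99.95) / 100
Allowed downtime = 64.8 minutes

64.8 minutes


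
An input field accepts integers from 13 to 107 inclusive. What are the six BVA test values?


Range: [13, 107]
Boundaries: just below min, min, min+1, max-1, max, just above max
Values: [12, 13, 14, 106, 107, 108]

[12, 13, 14, 106, 107, 108]


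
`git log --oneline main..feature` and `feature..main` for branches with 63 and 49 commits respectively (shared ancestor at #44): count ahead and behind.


Common ancestor: commit #44
feature commits after divergence: 63 - 44 = 19
main commits after divergence: 49 - 44 = 5
feature is 19 commits ahead of main
main is 5 commits ahead of feature

feature ahead: 19, main ahead: 5


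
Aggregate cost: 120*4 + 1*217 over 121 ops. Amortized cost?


Formula: Amortized cost = Total cost / Operations
Total cost = (120 * 4) + (1 * 217)
Total cost = 480 + 217 = 697
Amortized = 697 / 121 = 5.7603

5.7603


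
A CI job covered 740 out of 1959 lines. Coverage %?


Coverage = covered / total * 100
Coverage = 740 / 1959 * 100
Coverage = 37.77%

37.77%


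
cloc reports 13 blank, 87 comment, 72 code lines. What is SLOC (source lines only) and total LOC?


Total LOC = blank + comment + code
Total LOC = 13 + 87 + 72 = 172
SLOC (source only) = code = 72

Total LOC: 172, SLOC: 72


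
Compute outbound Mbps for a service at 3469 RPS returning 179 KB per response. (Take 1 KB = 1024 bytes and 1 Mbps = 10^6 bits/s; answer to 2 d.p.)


Formula: Mbps = payload_bytes * RPS * 8 / 1e6
Payload per request = 179 KB = 179 * 1024 = 183296 bytes
Total bytes/sec = 183296 * 3469 = 635853824
Total bits/sec = 635853824 * 8 = 5086830592
Mbps = 5086830592 / 1e6 = 5086.83

5086.83 Mbps


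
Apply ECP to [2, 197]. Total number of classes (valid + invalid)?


Valid range: [2, 197]
Class 1: x < 2 — invalid
Class 2: 2 ≤ x ≤ 197 — valid
Class 3: x > 197 — invalid
Total equivalence classes: 3

3 equivalence classes


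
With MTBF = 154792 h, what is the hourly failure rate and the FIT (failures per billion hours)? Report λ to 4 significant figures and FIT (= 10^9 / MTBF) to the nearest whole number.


Formula: λ = 1 / MTBF; FIT = λ × 1e9 = 1e9 / MTBF
λ = 1 / 154792 ≈ 6.460e-06 failures/hour
FIT = 1e9 / 154792 ≈ 6460 failures per 1e9 hours (nearest whole number)

λ = 6.460e-06 /h, FIT = 6460


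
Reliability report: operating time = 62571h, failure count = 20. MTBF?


Formula: MTBF = Total operating time / Number of failures
MTBF = 62571 / 20
MTBF = 3128.55 hours

3128.55 hours


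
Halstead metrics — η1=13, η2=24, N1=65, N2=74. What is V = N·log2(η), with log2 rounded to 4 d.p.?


Formula: V = N * log2(η), where N = N1 + N2 and η = η1 + η2
η = 13 + 24 = 37
N = 65 + 74 = 139
log2(37) ≈ 5.2095
V = 139 * 5.2095 = 724.12

724.12


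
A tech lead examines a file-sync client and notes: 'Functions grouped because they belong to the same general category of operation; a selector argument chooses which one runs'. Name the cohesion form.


Reasoning: Grouped by category of activity, not by data or sequence
Type: Logical cohesion

Logical cohesion


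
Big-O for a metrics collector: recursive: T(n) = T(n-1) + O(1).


Reasoning: linear recursion with constant work per frame
Complexity: O(n)

O(n)


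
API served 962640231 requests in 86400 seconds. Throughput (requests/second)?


Formula: throughput = requests / seconds
throughput = 962640231 / 86400
throughput = 11141.67 requests/second

11141.67 requests/second


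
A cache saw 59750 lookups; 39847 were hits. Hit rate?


Formula: hit rate = hits / (hits + misses) * 100
hit rate = 39847 / (39847 + 19903) * 100
hit rate = 39847 / 59750 * 100
hit rate = 66.69%

66.69%


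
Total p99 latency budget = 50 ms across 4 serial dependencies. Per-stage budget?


Formula: per_stage = total_budget / stages
per_stage = 50 / 4
per_stage = 12.5 ms

12.5 ms


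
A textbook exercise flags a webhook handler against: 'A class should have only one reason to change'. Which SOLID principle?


This describes the Single Responsibility Principle (SRP)

Single Responsibility Principle (SRP)


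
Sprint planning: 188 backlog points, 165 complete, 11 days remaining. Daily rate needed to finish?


Formula: Required rate = Remaining points / Days left
Remaining = 188 - 165 = 23 points
Required rate = 23 / 11 = 2.09 points/day

2.09 points/day


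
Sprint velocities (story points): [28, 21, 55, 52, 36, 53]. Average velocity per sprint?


Formula: Avg velocity = Total points / Number of sprints
Points: [28, 21, 55, 52, 36, 53]
Sum = 28 + 21 + 55 + 52 + 36 + 53 = 245
Avg velocity = 245 / 6 = 40.83 points/sprint

40.83 points/sprint


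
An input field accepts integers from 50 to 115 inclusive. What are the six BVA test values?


Range: [50, 115]
Boundaries: just below min, min, min+1, max-1, max, just above max
Values: [49, 50, 51, 114, 115, 116]

[49, 50, 51, 114, 115, 116]


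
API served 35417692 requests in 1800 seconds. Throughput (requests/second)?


Formula: throughput = requests / seconds
throughput = 35417692 / 1800
throughput = 19676.5 requests/second

19676.5 requests/second


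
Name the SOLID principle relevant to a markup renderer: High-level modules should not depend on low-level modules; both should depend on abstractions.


This describes the Dependency Inversion Principle (DIP)

Dependency Inversion Principle (DIP)


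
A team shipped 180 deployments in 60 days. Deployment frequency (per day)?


Formula: deployments per day = releases / days
= 180 / 60
= 3.0 deploys/day
(equivalently, 21.0 deploys/week)

3.0 deploys/day


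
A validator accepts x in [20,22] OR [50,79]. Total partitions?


Valid ranges: [20,22] and [50,79]
Class 1: x < 20 — invalid
Class 2: 20 ≤ x ≤ 22 — valid
Class 3: 22 < x < 50 — invalid (gap between ranges)
Class 4: 50 ≤ x ≤ 79 — valid
Class 5: x > 79 — invalid
Total equivalence classes: 5

5 equivalence classes


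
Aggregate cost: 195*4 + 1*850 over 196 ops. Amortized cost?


Formula: Amortized cost = Total cost / Operations
Total cost = (195 * 4) + (1 * 850)
Total cost = 780 + 850 = 1630
Amortized = 1630 / 196 = 8.3163

8.3163


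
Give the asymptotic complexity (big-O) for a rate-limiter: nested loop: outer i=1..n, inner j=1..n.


Reasoning: n iterations times n iterations
Complexity: O(n^2)

O(n^2)


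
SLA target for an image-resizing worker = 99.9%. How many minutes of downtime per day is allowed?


Formula: allowed downtime = period * (100 - SLA) / 100
Period (day) = 1440 minutes
Unavailability fraction = (100 - 99.9) / 100
Allowed downtime = 1440 * (100 - 99.9) / 100
Allowed downtime = 1.44 minutes

1.44 minutes


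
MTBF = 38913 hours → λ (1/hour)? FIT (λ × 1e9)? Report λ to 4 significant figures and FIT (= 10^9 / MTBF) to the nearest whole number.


Formula: λ = 1 / MTBF; FIT = λ × 1e9 = 1e9 / MTBF
λ = 1 / 38913 ≈ 2.570e-05 failures/hour
FIT = 1e9 / 38913 ≈ 25698 failures per 1e9 hours (nearest whole number)

λ = 2.570e-05 /h, FIT = 25698


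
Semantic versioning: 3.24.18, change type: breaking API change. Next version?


Current: 3.24.18
Change category: 'breaking API change' → major bump
SemVer rule: major bump → increment MAJOR, reset MINOR and PATCH to 0
New: 4.0.0

4.0.0


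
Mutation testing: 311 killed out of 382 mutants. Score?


Mutation score = killed / total * 100
Mutation score = 311 / 382 * 100
Mutation score = 81.41%

81.41%


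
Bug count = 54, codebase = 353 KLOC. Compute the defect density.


Defect density = defects / KLOC
Defect density = 54 / 353
Defect density = 0.153 defects/KLOC

0.153 defects/KLOC


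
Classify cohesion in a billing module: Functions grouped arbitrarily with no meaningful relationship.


Reasoning: Worst: random grouping
Type: Coincidental cohesion

Coincidental cohesion


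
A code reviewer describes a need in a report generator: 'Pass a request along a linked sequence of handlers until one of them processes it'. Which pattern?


This matches the Chain of Responsibility pattern

Chain of Responsibility


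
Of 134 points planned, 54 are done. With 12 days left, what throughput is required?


Formula: Required rate = Remaining points / Days left
Remaining = 134 - 54 = 80 points
Required rate = 80 / 12 = 6.67 points/day

6.67 points/day


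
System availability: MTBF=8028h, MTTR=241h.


Availability = MTBF / (MTBF + MTTR)
Availability = 8028 / (8028 + 241)
Availability = 8028 / 8269
Availability = 97.0855%

97.0855%


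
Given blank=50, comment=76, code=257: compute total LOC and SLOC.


Total LOC = blank + comment + code
Total LOC = 50 + 76 + 257 = 383
SLOC (source only) = code = 257

Total LOC: 383, SLOC: 257


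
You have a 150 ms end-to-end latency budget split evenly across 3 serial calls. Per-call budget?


Formula: per_stage = total_budget / stages
per_stage = 150 / 3
per_stage = 50.0 ms

50.0 ms


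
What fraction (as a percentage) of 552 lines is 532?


Coverage = covered / total * 100
Coverage = 532 / 552 * 100
Coverage = 96.38%

96.38%


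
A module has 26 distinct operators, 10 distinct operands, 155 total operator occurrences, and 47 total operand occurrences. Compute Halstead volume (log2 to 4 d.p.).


Formula: V = N * log2(η), where N = N1 + N2 and η = η1 + η2
η = 26 + 10 = 36
N = 155 + 47 = 202
log2(36) ≈ 5.1699
V = 202 * 5.1699 = 1044.32

1044.32


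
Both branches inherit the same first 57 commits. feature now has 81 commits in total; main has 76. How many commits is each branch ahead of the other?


Common ancestor: commit #57
feature commits after divergence: 81 - 57 = 24
main commits after divergence: 76 - 57 = 19
feature is 24 commits ahead of main
main is 19 commits ahead of feature

feature ahead: 24, main ahead: 19


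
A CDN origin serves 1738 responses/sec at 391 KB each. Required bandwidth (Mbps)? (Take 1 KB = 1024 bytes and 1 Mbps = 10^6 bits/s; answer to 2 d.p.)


Formula: Mbps = payload_bytes * RPS * 8 / 1e6
Payload per request = 391 KB = 391 * 1024 = 400384 bytes
Total bytes/sec = 400384 * 1738 = 695867392
Total bits/sec = 695867392 * 8 = 5566939136
Mbps = 5566939136 / 1e6 = 5566.94

5566.94 Mbps


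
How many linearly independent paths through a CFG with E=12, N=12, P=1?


Formula: V(G) = E - N + 2P
V(G) = 12 - 12 + 2*1
V(G) = 0 + 2
V(G) = 2

2


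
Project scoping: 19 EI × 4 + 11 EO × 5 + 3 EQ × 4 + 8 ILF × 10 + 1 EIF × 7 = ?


UFP = EI*4 + EO*5 + EQ*4 + ILF*10 + EIF*7
UFP = 19*4 + 11*5 + 3*4 + 8*10 + 1*7
UFP = 76 + 55 + 12 + 80 + 7
UFP = 230

230


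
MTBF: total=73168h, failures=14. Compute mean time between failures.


Formula: MTBF = Total operating time / Number of failures
MTBF = 73168 / 14
MTBF = 5226.29 hours

5226.29 hours


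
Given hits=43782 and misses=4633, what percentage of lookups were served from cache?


Formula: hit rate = hits / (hits + misses) * 100
hit rate = 43782 / (43782 + 4633) * 100
hit rate = 43782 / 48415 * 100
hit rate = 90.43%

90.43%


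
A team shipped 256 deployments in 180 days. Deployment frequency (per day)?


Formula: deployments per day = releases / days
= 256 / 180
= 1.422 deploys/day
(equivalently, 9.96 deploys/week)

1.422 deploys/day


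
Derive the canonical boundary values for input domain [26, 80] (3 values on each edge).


Range: [26, 80]
Boundaries: just below min, min, min+1, max-1, max, just above max
Values: [25, 26, 27, 79, 80, 81]

[25, 26, 27, 79, 80, 81]


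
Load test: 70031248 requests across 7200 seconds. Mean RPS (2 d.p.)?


Formula: throughput = requests / seconds
throughput = 70031248 / 7200
throughput = 9726.56 requests/second

9726.56 requests/second


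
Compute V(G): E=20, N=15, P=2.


Formula: V(G) = E - N + 2P
V(G) = 20 - 15 + 2*2
V(G) = 5 + 4
V(G) = 9

9


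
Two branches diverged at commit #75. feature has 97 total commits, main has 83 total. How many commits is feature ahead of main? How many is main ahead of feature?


Common ancestor: commit #75
feature commits after divergence: 97 - 75 = 22
main commits after divergence: 83 - 75 = 8
feature is 22 commits ahead of main
main is 8 commits ahead of feature

feature ahead: 22, main ahead: 8


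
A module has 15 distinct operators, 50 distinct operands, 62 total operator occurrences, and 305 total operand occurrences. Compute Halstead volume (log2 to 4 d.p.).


Formula: V = N * log2(η), where N = N1 + N2 and η = η1 + η2
η = 15 + 50 = 65
N = 62 + 305 = 367
log2(65) ≈ 6.0224
V = 367 * 6.0224 = 2210.22

2210.22


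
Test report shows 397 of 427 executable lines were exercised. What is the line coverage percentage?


Coverage = covered / total * 100
Coverage = 397 / 427 * 100
Coverage = 92.97%

92.97%


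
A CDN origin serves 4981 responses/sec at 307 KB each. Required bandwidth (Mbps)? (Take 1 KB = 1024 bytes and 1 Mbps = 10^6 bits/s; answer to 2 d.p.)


Formula: Mbps = payload_bytes * RPS * 8 / 1e6
Payload per request = 307 KB = 307 * 1024 = 314368 bytes
Total bytes/sec = 314368 * 4981 = 1565867008
Total bits/sec = 1565867008 * 8 = 12526936064
Mbps = 12526936064 / 1e6 = 12526.94

12526.94 Mbps


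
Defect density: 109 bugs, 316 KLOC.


Defect density = defects / KLOC
Defect density = 109 / 316
Defect density = 0.345 defects/KLOC

0.345 defects/KLOC


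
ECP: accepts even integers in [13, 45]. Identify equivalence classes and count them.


Constraint: even integers in [13, 45]
Class 1: x < 13 — out-of-range invalid
Class 2: x in [13,45] but odd — wrong type invalid
Class 3: x in [13,45] and even — valid
Class 4: x > 45 — out-of-range invalid
Total equivalence classes: 4

4 equivalence classes


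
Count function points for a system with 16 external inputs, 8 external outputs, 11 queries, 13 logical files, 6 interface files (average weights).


UFP = EI*4 + EO*5 + EQ*4 + ILF*10 + EIF*7
UFP = 16*4 + 8*5 + 11*4 + 13*10 + 6*7
UFP = 64 + 40 + 44 + 130 + 42
UFP = 320

320


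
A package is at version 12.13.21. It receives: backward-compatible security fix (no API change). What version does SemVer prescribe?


Current: 12.13.21
Change category: 'backward-compatible security fix (no API change)' → patch bump
SemVer rule: patch bump → increment PATCH (MAJOR and MINOR unchanged)
New: 12.13.22

12.13.22


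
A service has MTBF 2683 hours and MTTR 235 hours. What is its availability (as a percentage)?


Availability = MTBF / (MTBF + MTTR)
Availability = 2683 / (2683 + 235)
Availability = 2683 / 2918
Availability = 91.9465%

91.9465%


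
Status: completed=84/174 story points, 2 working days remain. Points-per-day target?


Formula: Required rate = Remaining points / Days left
Remaining = 174 - 84 = 90 points
Required rate = 90 / 2 = 45.0 points/day

45.0 points/day


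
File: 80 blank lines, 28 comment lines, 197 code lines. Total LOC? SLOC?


Total LOC = blank + comment + code
Total LOC = 80 + 28 + 197 = 305
SLOC (source only) = code = 197

Total LOC: 305, SLOC: 197


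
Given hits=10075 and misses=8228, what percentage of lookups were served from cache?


Formula: hit rate = hits / (hits + misses) * 100
hit rate = 10075 / (10075 + 8228) * 100
hit rate = 10075 / 18303 * 100
hit rate = 55.05%

55.05%


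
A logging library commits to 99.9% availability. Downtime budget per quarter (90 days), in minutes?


Formula: allowed downtime = period * (100 - SLA) / 100
Period (quarter (90 days)) = 129600 minutes
Unavailability fraction = (100 - 99.9) / 100
Allowed downtime = 129600 * (100 - 99.9) / 100
Allowed downtime = 129.6 minutes

129.6 minutes


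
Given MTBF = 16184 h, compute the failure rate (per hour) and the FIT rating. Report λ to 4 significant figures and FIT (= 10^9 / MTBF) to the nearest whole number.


Formula: λ = 1 / MTBF; FIT = λ × 1e9 = 1e9 / MTBF
λ = 1 / 16184 ≈ 6.179e-05 failures/hour
FIT = 1e9 / 16184 ≈ 61789 failures per 1e9 hours (nearest whole number)

λ = 6.179e-05 /h, FIT = 61789


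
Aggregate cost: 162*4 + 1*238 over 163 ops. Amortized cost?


Formula: Amortized cost = Total cost / Operations
Total cost = (162 * 4) + (1 * 238)
Total cost = 648 + 238 = 886
Amortized = 886 / 163 = 5.4356

5.4356


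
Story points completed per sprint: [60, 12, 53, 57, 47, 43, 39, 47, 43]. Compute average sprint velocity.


Formula: Avg velocity = Total points / Number of sprints
Points: [60, 12, 53, 57, 47, 43, 39, 47, 43]
Sum = 60 + 12 + 53 + 57 + 47 + 43 + 39 + 47 + 43 = 401
Avg velocity = 401 / 9 = 44.56 points/sprint

44.56 points/sprint


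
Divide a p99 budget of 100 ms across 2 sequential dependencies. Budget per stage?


Formula: per_stage = total_budget / stages
per_stage = 100 / 2
per_stage = 50.0 ms

50.0 ms


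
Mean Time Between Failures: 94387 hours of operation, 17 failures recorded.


Formula: MTBF = Total operating time / Number of failures
MTBF = 94387 / 17
MTBF = 5552.18 hours

5552.18 hours


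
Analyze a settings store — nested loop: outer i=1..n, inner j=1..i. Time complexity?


Reasoning: triangle: n(n+1)/2 ~ n^2/2
Complexity: O(n^2)

O(n^2)


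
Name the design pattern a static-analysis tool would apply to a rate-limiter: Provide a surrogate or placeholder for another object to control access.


This matches the Proxy pattern

Proxy


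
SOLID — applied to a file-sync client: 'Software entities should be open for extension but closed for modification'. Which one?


This describes the Open/Closed Principle (OCP)

Open/Closed Principle (OCP)


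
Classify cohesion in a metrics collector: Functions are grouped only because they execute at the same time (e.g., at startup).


Reasoning: Related by timing only
Type: Temporal cohesion

Temporal cohesion


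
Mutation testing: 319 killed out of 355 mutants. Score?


Mutation score = killed / total * 100
Mutation score = 319 / 355 * 100
Mutation score = 89.86%

89.86%


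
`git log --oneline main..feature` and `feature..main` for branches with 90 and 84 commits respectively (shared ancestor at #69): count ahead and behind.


Common ancestor: commit #69
feature commits after divergence: 90 - 69 = 21
main commits after divergence: 84 - 69 = 15
feature is 21 commits ahead of main
main is 15 commits ahead of feature

feature ahead: 21, main ahead: 15


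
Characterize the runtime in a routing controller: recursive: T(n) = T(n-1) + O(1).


Reasoning: linear recursion with constant work per frame
Complexity: O(n)

O(n)


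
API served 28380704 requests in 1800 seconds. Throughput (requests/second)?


Formula: throughput = requests / seconds
throughput = 28380704 / 1800
throughput = 15767.06 requests/second

15767.06 requests/second


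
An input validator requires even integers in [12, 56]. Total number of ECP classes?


Constraint: even integers in [12, 56]
Class 1: x < 12 — out-of-range invalid
Class 2: x in [12,56] but odd — wrong type invalid
Class 3: x in [12,56] and even — valid
Class 4: x > 56 — out-of-range invalid
Total equivalence classes: 4

4 equivalence classes


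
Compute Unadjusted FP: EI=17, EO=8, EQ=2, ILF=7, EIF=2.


UFP = EI*4 + EO*5 + EQ*4 + ILF*10 + EIF*7
UFP = 17*4 + 8*5 + 2*4 + 7*10 + 2*7
UFP = 68 + 40 + 8 + 70 + 14
UFP = 200

200


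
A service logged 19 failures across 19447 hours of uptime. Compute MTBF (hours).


Formula: MTBF = Total operating time / Number of failures
MTBF = 19447 / 19
MTBF = 1023.53 hours

1023.53 hours


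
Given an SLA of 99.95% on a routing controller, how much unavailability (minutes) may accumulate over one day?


Formula: allowed downtime = period * (100 - SLA) / 100
Period (day) = 1440 minutes
Unavailability fraction = (100 - 99.95) / 100
Allowed downtime = 1440 * (100 - 99.95) / 100
Allowed downtime = 0.72 minutes

0.72 minutes


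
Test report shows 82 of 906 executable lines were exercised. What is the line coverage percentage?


Coverage = covered / total * 100
Coverage = 82 / 906 * 100
Coverage = 9.05%

9.05%


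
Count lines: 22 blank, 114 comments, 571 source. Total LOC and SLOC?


Total LOC = blank + comment + code
Total LOC = 22 + 114 + 571 = 707
SLOC (source only) = code = 571

Total LOC: 707, SLOC: 571


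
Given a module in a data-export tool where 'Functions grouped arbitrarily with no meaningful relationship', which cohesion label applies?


Reasoning: Worst: random grouping
Type: Coincidental cohesion

Coincidental cohesion


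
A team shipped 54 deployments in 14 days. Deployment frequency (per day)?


Formula: deployments per day = releases / days
= 54 / 14
= 3.857 deploys/day
(equivalently, 27.0 deploys/week)

3.857 deploys/day


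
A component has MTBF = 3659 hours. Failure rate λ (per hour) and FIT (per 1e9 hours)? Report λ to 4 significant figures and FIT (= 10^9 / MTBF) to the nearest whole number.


Formula: λ = 1 / MTBF; FIT = λ × 1e9 = 1e9 / MTBF
λ = 1 / 3659 ≈ 2.733e-04 failures/hour
FIT = 1e9 / 3659 ≈ 273299 failures per 1e9 hours (nearest whole number)

λ = 2.733e-04 /h, FIT = 273299


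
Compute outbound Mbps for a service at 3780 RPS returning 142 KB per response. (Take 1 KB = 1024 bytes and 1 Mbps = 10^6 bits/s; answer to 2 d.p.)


Formula: Mbps = payload_bytes * RPS * 8 / 1e6
Payload per request = 142 KB = 142 * 1024 = 145408 bytes
Total bytes/sec = 145408 * 3780 = 549642240
Total bits/sec = 549642240 * 8 = 4397137920
Mbps = 4397137920 / 1e6 = 4397.14

4397.14 Mbps


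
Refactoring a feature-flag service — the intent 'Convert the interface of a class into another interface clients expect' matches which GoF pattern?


This matches the Adapter pattern

Adapter


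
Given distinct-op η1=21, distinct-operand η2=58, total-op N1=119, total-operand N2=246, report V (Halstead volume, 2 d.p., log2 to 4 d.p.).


Formula: V = N * log2(η), where N = N1 + N2 and η = η1 + η2
η = 21 + 58 = 79
N = 119 + 246 = 365
log2(79) ≈ 6.3038
V = 365 * 6.3038 = 2300.89

2300.89


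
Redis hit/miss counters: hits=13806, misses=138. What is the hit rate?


Formula: hit rate = hits / (hits + misses) * 100
hit rate = 13806 / (13806 + 138) * 100
hit rate = 13806 / 13944 * 100
hit rate = 99.01%

99.01%


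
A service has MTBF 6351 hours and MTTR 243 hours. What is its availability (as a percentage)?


Availability = MTBF / (MTBF + MTTR)
Availability = 6351 / (6351 + 243)
Availability = 6351 / 6594
Availability = 96.3148%

96.3148%


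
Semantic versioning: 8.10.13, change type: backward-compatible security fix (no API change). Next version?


Current: 8.10.13
Change category: 'backward-compatible security fix (no API change)' → patch bump
SemVer rule: patch bump → increment PATCH (MAJOR and MINOR unchanged)
New: 8.10.14

8.10.14


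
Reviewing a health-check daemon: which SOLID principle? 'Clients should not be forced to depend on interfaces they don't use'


This describes the Interface Segregation Principle (ISP)

Interface Segregation Principle (ISP)


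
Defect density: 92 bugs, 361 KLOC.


Defect density = defects / KLOC
Defect density = 92 / 361
Defect density = 0.255 defects/KLOC

0.255 defects/KLOC


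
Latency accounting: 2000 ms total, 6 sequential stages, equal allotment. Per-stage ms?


Formula: per_stage = total_budget / stages
per_stage = 2000 / 6
per_stage = 333.33 ms

333.33 ms


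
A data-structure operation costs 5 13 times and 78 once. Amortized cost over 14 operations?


Formula: Amortized cost = Total cost / Operations
Total cost = (13 * 5) + (1 * 78)
Total cost = 65 + 78 = 143
Amortized = 143 / 14 = 10.2143

10.2143


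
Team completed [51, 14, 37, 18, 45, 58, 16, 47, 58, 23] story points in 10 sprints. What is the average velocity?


Formula: Avg velocity = Total points / Number of sprints
Points: [51, 14, 37, 18, 45, 58, 16, 47, 58, 23]
Sum = 51 + 14 + 37 + 18 + 45 + 58 + 16 + 47 + 58 + 23 = 367
Avg velocity = 367 / 10 = 36.7 points/sprint

36.7 points/sprint


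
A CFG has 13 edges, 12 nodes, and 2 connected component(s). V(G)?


Formula: V(G) = E - N + 2P
V(G) = 13 - 12 + 2*2
V(G) = 1 + 4
V(G) = 5

5


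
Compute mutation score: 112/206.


Mutation score = killed / total * 100
Mutation score = 112 / 206 * 100
Mutation score = 54.37%

54.37%


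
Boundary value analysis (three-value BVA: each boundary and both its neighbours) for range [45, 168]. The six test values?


Range: [45, 168]
Boundaries: just below min, min, min+1, max-1, max, just above max
Values: [44, 45, 46, 167, 168, 169]

[44, 45, 46, 167, 168, 169]


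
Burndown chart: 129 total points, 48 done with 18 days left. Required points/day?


Formula: Required rate = Remaining points / Days left
Remaining = 129 - 48 = 81 points
Required rate = 81 / 18 = 4.5 points/day

4.5 points/day


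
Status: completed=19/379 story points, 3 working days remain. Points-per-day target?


Formula: Required rate = Remaining points / Days left
Remaining = 379 - 19 = 360 points
Required rate = 360 / 3 = 120.0 points/day

120.0 points/day


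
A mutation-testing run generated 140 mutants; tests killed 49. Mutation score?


Mutation score = killed / total * 100
Mutation score = 49 / 140 * 100
Mutation score = 35.0%

35.0%


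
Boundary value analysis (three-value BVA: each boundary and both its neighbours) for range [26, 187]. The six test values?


Range: [26, 187]
Boundaries: just below min, min, min+1, max-1, max, just above max
Values: [25, 26, 27, 186, 187, 188]

[25, 26, 27, 186, 187, 188]


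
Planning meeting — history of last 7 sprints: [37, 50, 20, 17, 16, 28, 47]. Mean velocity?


Formula: Avg velocity = Total points / Number of sprints
Points: [37, 50, 20, 17, 16, 28, 47]
Sum = 37 + 50 + 20 + 17 + 16 + 28 + 47 = 215
Avg velocity = 215 / 7 = 30.71 points/sprint

30.71 points/sprint


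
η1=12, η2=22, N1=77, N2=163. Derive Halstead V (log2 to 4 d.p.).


Formula: V = N * log2(η), where N = N1 + N2 and η = η1 + η2
η = 12 + 22 = 34
N = 77 + 163 = 240
log2(34) ≈ 5.0875
V = 240 * 5.0875 = 1221.00

1221.00


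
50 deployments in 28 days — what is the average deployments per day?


Formula: deployments per day = releases / days
= 50 / 28
= 1.786 deploys/day
(equivalently, 12.5 deploys/week)

1.786 deploys/day


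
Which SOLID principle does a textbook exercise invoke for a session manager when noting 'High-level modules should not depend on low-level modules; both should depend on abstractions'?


This describes the Dependency Inversion Principle (DIP)

Dependency Inversion Principle (DIP)


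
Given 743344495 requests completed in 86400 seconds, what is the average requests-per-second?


Formula: throughput = requests / seconds
throughput = 743344495 / 86400
throughput = 8603.52 requests/second

8603.52 requests/second


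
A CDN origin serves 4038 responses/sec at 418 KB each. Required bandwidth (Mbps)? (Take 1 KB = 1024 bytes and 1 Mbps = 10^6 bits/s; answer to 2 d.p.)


Formula: Mbps = payload_bytes * RPS * 8 / 1e6
Payload per request = 418 KB = 418 * 1024 = 428032 bytes
Total bytes/sec = 428032 * 4038 = 1728393216
Total bits/sec = 1728393216 * 8 = 13827145728
Mbps = 13827145728 / 1e6 = 13827.15

13827.15 Mbps


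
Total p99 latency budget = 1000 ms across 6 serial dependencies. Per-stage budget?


Formula: per_stage = total_budget / stages
per_stage = 1000 / 6
per_stage = 166.67 ms

166.67 ms


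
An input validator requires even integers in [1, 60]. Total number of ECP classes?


Constraint: even integers in [1, 60]
Class 1: x < 1 — out-of-range invalid
Class 2: x in [1,60] but odd — wrong type invalid
Class 3: x in [1,60] and even — valid
Class 4: x > 60 — out-of-range invalid
Total equivalence classes: 4

4 equivalence classes


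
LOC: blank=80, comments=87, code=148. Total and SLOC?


Total LOC = blank + comment + code
Total LOC = 80 + 87 + 148 = 315
SLOC (source only) = code = 148

Total LOC: 315, SLOC: 148


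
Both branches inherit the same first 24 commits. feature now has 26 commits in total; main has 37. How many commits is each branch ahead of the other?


Common ancestor: commit #24
feature commits after divergence: 26 - 24 = 2
main commits after divergence: 37 - 24 = 13
feature is 2 commits ahead of main
main is 13 commits ahead of feature

feature ahead: 2, main ahead: 13


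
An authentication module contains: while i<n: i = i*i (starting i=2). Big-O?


Reasoning: squaring drives double-exponential growth; iterations ~ log log n
Complexity: O(log log n)

O(log log n)


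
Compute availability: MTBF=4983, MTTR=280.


Availability = MTBF / (MTBF + MTTR)
Availability = 4983 / (4983 + 280)
Availability = 4983 / 5263
Availability = 94.6798%

94.6798%


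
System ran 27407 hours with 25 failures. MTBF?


Formula: MTBF = Total operating time / Number of failures
MTBF = 27407 / 25
MTBF = 1096.28 hours

1096.28 hours


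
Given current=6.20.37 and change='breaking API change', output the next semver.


Current: 6.20.37
Change category: 'breaking API change' → major bump
SemVer rule: major bump → increment MAJOR, reset MINOR and PATCH to 0
New: 7.0.0

7.0.0


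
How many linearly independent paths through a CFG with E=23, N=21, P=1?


Formula: V(G) = E - N + 2P
V(G) = 23 - 21 + 2*1
V(G) = 2 + 2
V(G) = 4

4


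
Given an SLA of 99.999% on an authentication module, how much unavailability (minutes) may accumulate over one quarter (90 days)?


Formula: allowed downtime = period * (100 - SLA) / 100
Period (quarter (90 days)) = 129600 minutes
Unavailability fraction = (100 - 99.999) / 100
Allowed downtime = 129600 * (100 - 99.999) / 100
Allowed downtime = 1.296 minutes

1.296 minutes


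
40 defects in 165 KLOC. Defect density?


Defect density = defects / KLOC
Defect density = 40 / 165
Defect density = 0.242 defects/KLOC

0.242 defects/KLOC


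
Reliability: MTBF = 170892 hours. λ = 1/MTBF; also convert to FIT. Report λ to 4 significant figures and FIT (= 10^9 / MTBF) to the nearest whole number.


Formula: λ = 1 / MTBF; FIT = λ × 1e9 = 1e9 / MTBF
λ = 1 / 170892 ≈ 5.852e-06 failures/hour
FIT = 1e9 / 170892 ≈ 5852 failures per 1e9 hours (nearest whole number)

λ = 5.852e-06 /h, FIT = 5852


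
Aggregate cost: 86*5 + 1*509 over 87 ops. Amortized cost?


Formula: Amortized cost = Total cost / Operations
Total cost = (86 * 5) + (1 * 509)
Total cost = 430 + 509 = 939
Amortized = 939 / 87 = 10.7931

10.7931


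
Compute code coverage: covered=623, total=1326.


Coverage = covered / total * 100
Coverage = 623 / 1326 * 100
Coverage = 46.98%

46.98%
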